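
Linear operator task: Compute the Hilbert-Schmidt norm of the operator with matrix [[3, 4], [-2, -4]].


The Hilbert-Schmidt norm is sqrt(sum of squares of all entries).
Sum of squares = 3^2 + 4^2 + (-2)^2 + (-4)^2
= 9 + 16 + 4 + 16 = 45
||T||_HS = sqrt(45) = 6.7082

6.7082


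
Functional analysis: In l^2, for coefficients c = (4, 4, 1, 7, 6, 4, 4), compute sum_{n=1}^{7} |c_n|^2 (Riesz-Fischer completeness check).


sum |c_n|^2 = 4^2 + 4^2 + 1^2 + 7^2 + 6^2 + 4^2 + 4^2
= 16 + 16 + 1 + 49 + 36 + 16 + 16
= 150

150


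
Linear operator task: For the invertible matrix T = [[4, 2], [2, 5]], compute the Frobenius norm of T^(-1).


det(T) = 4*5 - 2*2 = 16
T^(-1) = (1/16) * [[5, -2], [-2, 4]] = [[0.3125, -0.1250], [-0.1250, 0.2500]]
||T^(-1)||_F^2 = 0.3125^2 + (-0.1250)^2 + (-0.1250)^2 + 0.2500^2 = 0.1914
||T^(-1)||_F = sqrt(0.1914) = 0.4375

0.4375


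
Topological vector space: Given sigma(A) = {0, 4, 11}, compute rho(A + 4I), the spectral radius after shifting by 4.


Spectrum of A + 4I = {4, 8, 15}
Spectral radius = max |lambda| over the shifted spectrum
= max(4, 8, 15) = 15

15


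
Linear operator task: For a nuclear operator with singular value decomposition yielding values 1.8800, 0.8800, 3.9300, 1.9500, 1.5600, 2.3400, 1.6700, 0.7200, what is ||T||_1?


The nuclear norm is the sum of all singular values.
||T||_1 = 1.8800 + 0.8800 + 3.9300 + 1.9500 + 1.5600 + 2.3400 + 1.6700 + 0.7200
= 14.9300

14.9300


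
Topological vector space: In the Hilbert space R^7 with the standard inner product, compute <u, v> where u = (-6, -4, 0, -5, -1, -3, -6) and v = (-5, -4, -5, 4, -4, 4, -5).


Computing the standard inner product <u, v> = sum u_i * v_i
= -6*-5 + -4*-4 + 0*-5 + -5*4 + -1*-4 + -3*4 + -6*-5
= 30 + 16 + 0 + -20 + 4 + -12 + 30
= 48

48


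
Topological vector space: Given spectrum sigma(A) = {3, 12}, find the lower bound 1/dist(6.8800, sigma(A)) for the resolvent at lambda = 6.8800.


dist(6.8800, {3, 12}) = min(|6.8800 - 3|, |6.8800 - 12|)
= min(3.8800, 5.1200) = 3.8800
Resolvent bound = 1/3.8800 = 0.2577

0.2577


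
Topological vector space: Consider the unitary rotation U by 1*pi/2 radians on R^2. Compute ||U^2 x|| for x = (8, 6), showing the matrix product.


U is a rotation by theta = 1*pi/2
U^2 = rotation by 2*theta = 2*pi/2
cos(2*pi/2) = -1.0000, sin(2*pi/2) = 0.0000
U^2 x = (-1.0000 * 8 - 0.0000 * 6, 0.0000 * 8 + -1.0000 * 6)
= (-8.0000, -6.0000)
||U^2 x|| = sqrt((-8.0000)^2 + (-6.0000)^2) = sqrt(100.0000) = 10.0000

10.0000


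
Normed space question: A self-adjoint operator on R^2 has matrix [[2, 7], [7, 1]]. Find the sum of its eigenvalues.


For a self-adjoint (symmetric) matrix, the eigenvalues are real.
The sum of eigenvalues equals the trace of the matrix.
trace = 2 + 1 = 3

3


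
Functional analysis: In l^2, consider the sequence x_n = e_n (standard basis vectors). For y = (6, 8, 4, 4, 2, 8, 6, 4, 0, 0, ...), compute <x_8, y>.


x_8 = e_8 is the standard basis vector with 1 in position 8.
<x_8, y> = y_8 = 4
As n -> infinity, <x_n, y> -> 0, confirming weak convergence of (x_n) to 0.

4


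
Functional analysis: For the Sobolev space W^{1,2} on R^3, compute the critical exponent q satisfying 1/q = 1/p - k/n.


Using the Sobolev embedding formula: 1/q = 1/p - k/n
1/q = 1/2 - 1/3 = 1/6
q = 1/(1/6) = 6

6.0000


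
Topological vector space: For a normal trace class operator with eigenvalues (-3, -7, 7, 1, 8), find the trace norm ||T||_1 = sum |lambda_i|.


For a normal operator, singular values equal |eigenvalues|.
Trace norm = sum |lambda_i| = 3 + 7 + 7 + 1 + 8
= 26

26


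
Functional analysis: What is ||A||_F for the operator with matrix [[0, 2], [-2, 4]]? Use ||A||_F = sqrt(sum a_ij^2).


||A||_F^2 = sum a_ij^2
= 0^2 + 2^2 + (-2)^2 + 4^2
= 0 + 4 + 4 + 16 = 24
||A||_F = sqrt(24) = 4.8990

4.8990


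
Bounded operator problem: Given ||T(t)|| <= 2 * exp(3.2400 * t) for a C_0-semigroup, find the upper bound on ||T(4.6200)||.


||T(4.6200)|| <= 2 * exp(3.2400 * 4.6200)
= 2 * exp(14.9688)
= 2 * 3.1686e+06
= 6.3372e+06

6.3372e+06


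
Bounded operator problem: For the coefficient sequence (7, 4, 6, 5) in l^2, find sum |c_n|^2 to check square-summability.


sum |c_n|^2 = 7^2 + 4^2 + 6^2 + 5^2
= 49 + 16 + 36 + 25
= 126

126


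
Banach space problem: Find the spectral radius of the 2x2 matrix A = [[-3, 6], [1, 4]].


For a 2x2 matrix, eigenvalues satisfy lambda^2 - (trace)*lambda + det = 0
trace = -3 + 4 = 1
det = -3*4 - 6*1 = -18
discriminant = 1^2 - 4*(-18) = 73
spectral radius = max |eigenvalue| = 4.7720

4.7720


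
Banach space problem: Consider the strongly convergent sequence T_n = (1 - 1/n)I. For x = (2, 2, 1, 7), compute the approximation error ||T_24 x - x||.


T_24 x - x = (1 - 1/24)x - x = -x/24
||x|| = sqrt(58) = 7.6158
||T_24 x - x|| = ||x||/24 = 7.6158/24 = 0.3173

0.3173


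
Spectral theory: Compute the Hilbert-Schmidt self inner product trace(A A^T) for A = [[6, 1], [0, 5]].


trace(A * A^T) = sum of squares of all entries
= 6^2 + 1^2 + 0^2 + 5^2
= 36 + 1 + 0 + 25
= 62

62


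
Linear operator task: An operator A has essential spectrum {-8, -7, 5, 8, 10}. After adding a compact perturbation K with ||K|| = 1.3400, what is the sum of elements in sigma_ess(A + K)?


By Weyl's theorem, the essential spectrum is invariant under compact perturbations.
sigma_ess(A + K) = sigma_ess(A) = {-8, -7, 5, 8, 10}
Sum = -8 + -7 + 5 + 8 + 10 = 8

8


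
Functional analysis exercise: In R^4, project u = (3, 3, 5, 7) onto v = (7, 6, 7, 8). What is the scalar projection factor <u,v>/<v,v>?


Computing <u,v> = 3*7 + 3*6 + 5*7 + 7*8 = 130
Computing <v,v> = 7^2 + 6^2 + 7^2 + 8^2 = 198
Projection coefficient = 130/198 = 0.6566

0.6566


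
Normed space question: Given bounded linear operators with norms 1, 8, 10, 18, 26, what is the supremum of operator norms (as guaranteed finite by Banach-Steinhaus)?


By the Uniform Boundedness Principle, the supremum of norms is finite.
sup_k ||T_k|| = max(1, 8, 10, 18, 26) = 26

26


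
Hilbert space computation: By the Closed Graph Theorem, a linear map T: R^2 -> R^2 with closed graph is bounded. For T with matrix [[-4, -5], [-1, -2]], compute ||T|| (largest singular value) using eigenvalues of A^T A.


A^T A = [[17, 22], [22, 29]]
trace(A^T A) = 46, det(A^T A) = 9
discriminant = 46^2 - 4*9 = 2080
Largest eigenvalue of A^T A = (trace + sqrt(disc))/2 = 45.8035
||T|| = sqrt(45.8035) = 6.7678

6.7678


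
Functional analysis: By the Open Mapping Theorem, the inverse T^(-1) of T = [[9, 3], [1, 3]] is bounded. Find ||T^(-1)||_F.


det(T) = 9*3 - 3*1 = 24
T^(-1) = (1/24) * [[3, -3], [-1, 9]] = [[0.1250, -0.1250], [-0.0417, 0.3750]]
||T^(-1)||_F^2 = 0.1250^2 + (-0.1250)^2 + (-0.0417)^2 + 0.3750^2 = 0.1736
||T^(-1)||_F = sqrt(0.1736) = 0.4167

0.4167


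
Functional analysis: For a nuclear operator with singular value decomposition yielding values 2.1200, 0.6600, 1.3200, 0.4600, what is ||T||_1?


The nuclear norm is the sum of all singular values.
||T||_1 = 2.1200 + 0.6600 + 1.3200 + 0.4600
= 4.5600

4.5600


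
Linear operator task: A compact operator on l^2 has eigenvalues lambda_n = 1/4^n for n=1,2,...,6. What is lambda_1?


The eigenvalue formula gives lambda_1 = 1/4^1
= 1/4
= 0.2500

0.2500


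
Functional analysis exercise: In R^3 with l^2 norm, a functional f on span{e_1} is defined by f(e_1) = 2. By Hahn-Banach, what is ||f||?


The norm of f is given by ||f|| = sup_{||x||=1} |f(x)|.
On span{e_1}, ||e_1|| = 1, so ||f|| = |f(e_1)| / ||e_1||
= |2| / 1 = 2.0000

2.0000


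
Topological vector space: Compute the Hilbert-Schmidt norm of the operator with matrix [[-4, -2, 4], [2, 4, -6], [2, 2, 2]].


The Hilbert-Schmidt norm is sqrt(sum of squares of all entries).
Sum of squares = (-4)^2 + (-2)^2 + 4^2 + 2^2 + 4^2 + (-6)^2 + 2^2 + 2^2 + 2^2
= 16 + 4 + 16 + 4 + 16 + 36 + 4 + 4 + 4 = 104
||T||_HS = sqrt(104) = 10.1980

10.1980


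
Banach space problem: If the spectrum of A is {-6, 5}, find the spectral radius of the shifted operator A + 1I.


Spectrum of A + 1I = {-5, 6}
Spectral radius = max |lambda| over the shifted spectrum
= max(5, 6) = 6

6


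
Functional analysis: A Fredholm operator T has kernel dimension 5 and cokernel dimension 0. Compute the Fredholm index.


The Fredholm index is defined as ind(T) = dim(ker T) - dim(coker T)
= 5 - 0
= 5

5


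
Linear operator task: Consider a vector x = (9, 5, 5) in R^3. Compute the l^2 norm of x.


The l^2 norm = (sum |x_i|^2)^(1/2)
Sum of 2th powers = 81 + 25 + 25 = 131
||x||_2 = (131)^(1/2) = 11.4455

11.4455


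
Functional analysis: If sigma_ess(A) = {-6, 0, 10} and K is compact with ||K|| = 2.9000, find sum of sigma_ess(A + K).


By Weyl's theorem, the essential spectrum is invariant under compact perturbations.
sigma_ess(A + K) = sigma_ess(A) = {-6, 0, 10}
Sum = -6 + 0 + 10 = 4

4


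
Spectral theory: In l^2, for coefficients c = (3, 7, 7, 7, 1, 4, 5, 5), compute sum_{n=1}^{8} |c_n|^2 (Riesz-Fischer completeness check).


sum |c_n|^2 = 3^2 + 7^2 + 7^2 + 7^2 + 1^2 + 4^2 + 5^2 + 5^2
= 9 + 49 + 49 + 49 + 1 + 16 + 25 + 25
= 223

223


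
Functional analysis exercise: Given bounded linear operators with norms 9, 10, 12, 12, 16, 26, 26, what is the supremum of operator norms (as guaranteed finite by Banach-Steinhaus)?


By the Uniform Boundedness Principle, the supremum of norms is finite.
sup_k ||T_k|| = max(9, 10, 12, 12, 16, 26, 26) = 26

26


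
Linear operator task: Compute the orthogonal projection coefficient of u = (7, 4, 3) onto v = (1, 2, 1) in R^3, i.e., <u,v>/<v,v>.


Computing <u,v> = 7*1 + 4*2 + 3*1 = 18
Computing <v,v> = 1^2 + 2^2 + 1^2 = 6
Projection coefficient = 18/6 = 3.0000

3.0000


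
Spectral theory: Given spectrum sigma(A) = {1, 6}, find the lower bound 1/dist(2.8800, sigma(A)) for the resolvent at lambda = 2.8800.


dist(2.8800, {1, 6}) = min(|2.8800 - 1|, |2.8800 - 6|)
= min(1.8800, 3.1200) = 1.8800
Resolvent bound = 1/1.8800 = 0.5319

0.5319


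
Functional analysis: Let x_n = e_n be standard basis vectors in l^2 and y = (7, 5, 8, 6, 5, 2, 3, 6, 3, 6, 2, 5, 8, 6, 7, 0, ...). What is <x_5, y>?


x_5 = e_5 is the standard basis vector with 1 in position 5.
<x_5, y> = y_5 = 5
As n -> infinity, <x_n, y> -> 0, confirming weak convergence of (x_n) to 0.

5


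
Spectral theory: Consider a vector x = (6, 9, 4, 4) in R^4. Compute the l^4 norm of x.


The l^4 norm = (sum |x_i|^4)^(1/4)
Sum of 4th powers = 1296 + 6561 + 256 + 256 = 8369
||x||_4 = (8369)^(1/4) = 9.5646

9.5646


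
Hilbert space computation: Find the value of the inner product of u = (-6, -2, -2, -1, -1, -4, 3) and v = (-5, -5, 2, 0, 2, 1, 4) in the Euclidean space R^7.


Computing the standard inner product <u, v> = sum u_i * v_i
= -6*-5 + -2*-5 + -2*2 + -1*0 + -1*2 + -4*1 + 3*4
= 30 + 10 + -4 + 0 + -2 + -4 + 12
= 42

42


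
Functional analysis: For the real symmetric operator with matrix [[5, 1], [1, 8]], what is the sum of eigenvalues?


For a self-adjoint (symmetric) matrix, the eigenvalues are real.
The sum of eigenvalues equals the trace of the matrix.
trace = 5 + 8 = 13

13


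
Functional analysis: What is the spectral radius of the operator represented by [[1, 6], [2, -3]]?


For a 2x2 matrix, eigenvalues satisfy lambda^2 - (trace)*lambda + det = 0
trace = 1 + -3 = -2
det = 1*-3 - 6*2 = -15
discriminant = (-2)^2 - 4*(-15) = 64
spectral radius = max |eigenvalue| = 5.0000

5.0000


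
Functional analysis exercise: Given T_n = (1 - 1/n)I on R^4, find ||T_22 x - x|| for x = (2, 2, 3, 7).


T_22 x - x = (1 - 1/22)x - x = -x/22
||x|| = sqrt(66) = 8.1240
||T_22 x - x|| = ||x||/22 = 8.1240/22 = 0.3693

0.3693


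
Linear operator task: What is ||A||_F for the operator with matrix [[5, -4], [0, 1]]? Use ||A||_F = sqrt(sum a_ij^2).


||A||_F^2 = sum a_ij^2
= 5^2 + (-4)^2 + 0^2 + 1^2
= 25 + 16 + 0 + 1 = 42
||A||_F = sqrt(42) = 6.4807

6.4807


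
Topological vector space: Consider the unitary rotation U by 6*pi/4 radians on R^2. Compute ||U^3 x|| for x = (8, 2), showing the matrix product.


U is a rotation by theta = 6*pi/4
U^3 = rotation by 3*theta = 18*pi/4 = 2*pi/4 (mod 2*pi)
cos(2*pi/4) = 0.0000, sin(2*pi/4) = 1.0000
U^3 x = (0.0000 * 8 - 1.0000 * 2, 1.0000 * 8 + 0.0000 * 2)
= (-2.0000, 8.0000)
||U^3 x|| = sqrt((-2.0000)^2 + 8.0000^2) = sqrt(68.0000) = 8.2462

8.2462


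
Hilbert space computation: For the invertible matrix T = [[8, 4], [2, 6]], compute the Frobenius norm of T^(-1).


det(T) = 8*6 - 4*2 = 40
T^(-1) = (1/40) * [[6, -4], [-2, 8]] = [[0.1500, -0.1000], [-0.0500, 0.2000]]
||T^(-1)||_F^2 = 0.1500^2 + (-0.1000)^2 + (-0.0500)^2 + 0.2000^2 = 0.0750
||T^(-1)||_F = sqrt(0.0750) = 0.2739

0.2739


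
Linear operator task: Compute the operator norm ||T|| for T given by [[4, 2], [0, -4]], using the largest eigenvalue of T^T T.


A^T A = [[16, 8], [8, 20]]
trace(A^T A) = 36, det(A^T A) = 256
discriminant = 36^2 - 4*256 = 272
Largest eigenvalue of A^T A = (trace + sqrt(disc))/2 = 26.2462
||T|| = sqrt(26.2462) = 5.1231

5.1231


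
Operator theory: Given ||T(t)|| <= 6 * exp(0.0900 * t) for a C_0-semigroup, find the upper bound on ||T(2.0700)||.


||T(2.0700)|| <= 6 * exp(0.0900 * 2.0700)
= 6 * exp(0.1863)
= 6 * 1.2048
= 7.2287

7.2287


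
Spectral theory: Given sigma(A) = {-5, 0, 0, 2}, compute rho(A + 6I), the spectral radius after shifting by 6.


Spectrum of A + 6I = {1, 6, 6, 8}
Spectral radius = max |lambda| over the shifted spectrum
= max(1, 6, 6, 8) = 8

8


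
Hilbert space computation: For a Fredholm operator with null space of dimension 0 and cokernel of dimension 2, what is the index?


The Fredholm index is defined as ind(T) = dim(ker T) - dim(coker T)
= 0 - 2
= -2

-2


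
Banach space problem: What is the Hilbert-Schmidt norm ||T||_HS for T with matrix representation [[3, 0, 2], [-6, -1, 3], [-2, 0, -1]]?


The Hilbert-Schmidt norm is sqrt(sum of squares of all entries).
Sum of squares = 3^2 + 0^2 + 2^2 + (-6)^2 + (-1)^2 + 3^2 + (-2)^2 + 0^2 + (-1)^2
= 9 + 0 + 4 + 36 + 1 + 9 + 4 + 0 + 1 = 64
||T||_HS = sqrt(64) = 8.0000

8.0000


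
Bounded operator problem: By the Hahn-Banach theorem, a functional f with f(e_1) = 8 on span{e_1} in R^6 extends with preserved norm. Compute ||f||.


The norm of f is given by ||f|| = sup_{||x||=1} |f(x)|.
On span{e_1}, ||e_1|| = 1, so ||f|| = |f(e_1)| / ||e_1||
= |8| / 1 = 8.0000

8.0000


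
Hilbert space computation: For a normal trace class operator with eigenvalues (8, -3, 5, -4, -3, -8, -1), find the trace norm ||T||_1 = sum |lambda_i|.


For a normal operator, singular values equal |eigenvalues|.
Trace norm = sum |lambda_i| = 8 + 3 + 5 + 4 + 3 + 8 + 1
= 32

32


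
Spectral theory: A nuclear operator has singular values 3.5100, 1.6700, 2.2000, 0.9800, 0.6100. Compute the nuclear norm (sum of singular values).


The nuclear norm is the sum of all singular values.
||T||_1 = 3.5100 + 1.6700 + 2.2000 + 0.9800 + 0.6100
= 8.9700

8.9700


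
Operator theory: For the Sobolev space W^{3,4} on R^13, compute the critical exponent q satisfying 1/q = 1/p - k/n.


Using the Sobolev embedding formula: 1/q = 1/p - k/n
1/q = 1/4 - 3/13 = 1/52
q = 1/(1/52) = 52

52.0000


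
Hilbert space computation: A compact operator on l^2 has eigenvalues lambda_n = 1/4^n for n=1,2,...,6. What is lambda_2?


The eigenvalue formula gives lambda_2 = 1/4^2
= 1/16
= 0.0625

0.0625


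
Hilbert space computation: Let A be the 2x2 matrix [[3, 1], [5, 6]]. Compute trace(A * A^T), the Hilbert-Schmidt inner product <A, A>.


trace(A * A^T) = sum of squares of all entries
= 3^2 + 1^2 + 5^2 + 6^2
= 9 + 1 + 25 + 36
= 71

71


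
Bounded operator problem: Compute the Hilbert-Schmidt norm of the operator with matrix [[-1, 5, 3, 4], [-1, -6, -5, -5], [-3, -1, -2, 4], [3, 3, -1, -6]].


The Hilbert-Schmidt norm is sqrt(sum of squares of all entries).
Sum of squares = (-1)^2 + 5^2 + 3^2 + 4^2 + (-1)^2 + (-6)^2 + (-5)^2 + (-5)^2 + (-3)^2 + (-1)^2 + (-2)^2 + 4^2 + 3^2 + 3^2 + (-1)^2 + (-6)^2
= 1 + 25 + 9 + 16 + 1 + 36 + 25 + 25 + 9 + 1 + 4 + 16 + 9 + 9 + 1 + 36 = 223
||T||_HS = sqrt(223) = 14.9332

14.9332


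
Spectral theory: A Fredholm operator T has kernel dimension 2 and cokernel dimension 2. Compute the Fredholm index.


The Fredholm index is defined as ind(T) = dim(ker T) - dim(coker T)
= 2 - 2
= 0

0


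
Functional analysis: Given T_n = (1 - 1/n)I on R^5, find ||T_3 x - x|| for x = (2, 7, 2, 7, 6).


T_3 x - x = (1 - 1/3)x - x = -x/3
||x|| = sqrt(142) = 11.9164
||T_3 x - x|| = ||x||/3 = 11.9164/3 = 3.9721

3.9721


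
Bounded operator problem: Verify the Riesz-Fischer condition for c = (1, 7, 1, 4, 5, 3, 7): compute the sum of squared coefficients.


sum |c_n|^2 = 1^2 + 7^2 + 1^2 + 4^2 + 5^2 + 3^2 + 7^2
= 1 + 49 + 1 + 16 + 25 + 9 + 49
= 150

150


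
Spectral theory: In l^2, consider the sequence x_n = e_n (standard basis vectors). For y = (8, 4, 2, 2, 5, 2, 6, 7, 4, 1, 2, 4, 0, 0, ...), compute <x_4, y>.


x_4 = e_4 is the standard basis vector with 1 in position 4.
<x_4, y> = y_4 = 2
As n -> infinity, <x_n, y> -> 0, confirming weak convergence of (x_n) to 0.

2


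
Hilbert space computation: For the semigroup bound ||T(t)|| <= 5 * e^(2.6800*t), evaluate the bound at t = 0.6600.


||T(0.6600)|| <= 5 * exp(2.6800 * 0.6600)
= 5 * exp(1.7688)
= 5 * 5.8638
= 29.3191

29.3191


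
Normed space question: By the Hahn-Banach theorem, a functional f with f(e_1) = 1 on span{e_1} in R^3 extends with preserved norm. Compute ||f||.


The norm of f is given by ||f|| = sup_{||x||=1} |f(x)|.
On span{e_1}, ||e_1|| = 1, so ||f|| = |f(e_1)| / ||e_1||
= |1| / 1 = 1.0000

1.0000


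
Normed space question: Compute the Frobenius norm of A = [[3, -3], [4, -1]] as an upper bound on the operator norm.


||A||_F^2 = sum a_ij^2
= 3^2 + (-3)^2 + 4^2 + (-1)^2
= 9 + 9 + 16 + 1 = 35
||A||_F = sqrt(35) = 5.9161

5.9161


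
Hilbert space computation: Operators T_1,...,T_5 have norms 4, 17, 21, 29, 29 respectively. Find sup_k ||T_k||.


By the Uniform Boundedness Principle, the supremum of norms is finite.
sup_k ||T_k|| = max(4, 17, 21, 29, 29) = 29

29


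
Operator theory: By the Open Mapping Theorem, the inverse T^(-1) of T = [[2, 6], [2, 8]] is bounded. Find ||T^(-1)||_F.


det(T) = 2*8 - 6*2 = 4
T^(-1) = (1/4) * [[8, -6], [-2, 2]] = [[2.0000, -1.5000], [-0.5000, 0.5000]]
||T^(-1)||_F^2 = 2.0000^2 + (-1.5000)^2 + (-0.5000)^2 + 0.5000^2 = 6.7500
||T^(-1)||_F = sqrt(6.7500) = 2.5981

2.5981


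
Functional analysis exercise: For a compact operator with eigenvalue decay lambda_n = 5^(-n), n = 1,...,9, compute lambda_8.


The eigenvalue formula gives lambda_8 = 1/5^8
= 1/390625
= 2.5600e-06

2.5600e-06


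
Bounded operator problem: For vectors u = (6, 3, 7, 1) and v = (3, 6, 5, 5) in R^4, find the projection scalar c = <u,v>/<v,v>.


Computing <u,v> = 6*3 + 3*6 + 7*5 + 1*5 = 76
Computing <v,v> = 3^2 + 6^2 + 5^2 + 5^2 = 95
Projection coefficient = 76/95 = 0.8000

0.8000


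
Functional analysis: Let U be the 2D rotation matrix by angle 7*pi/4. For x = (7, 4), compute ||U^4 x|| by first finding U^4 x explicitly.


U is a rotation by theta = 7*pi/4
U^4 = rotation by 4*theta = 28*pi/4 = 4*pi/4 (mod 2*pi)
cos(4*pi/4) = -1.0000, sin(4*pi/4) = 0.0000
U^4 x = (-1.0000 * 7 - 0.0000 * 4, 0.0000 * 7 + -1.0000 * 4)
= (-7.0000, -4.0000)
||U^4 x|| = sqrt((-7.0000)^2 + (-4.0000)^2) = sqrt(65.0000) = 8.0623

8.0623


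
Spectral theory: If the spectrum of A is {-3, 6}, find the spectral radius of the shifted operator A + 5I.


Spectrum of A + 5I = {2, 11}
Spectral radius = max |lambda| over the shifted spectrum
= max(2, 11) = 11

11


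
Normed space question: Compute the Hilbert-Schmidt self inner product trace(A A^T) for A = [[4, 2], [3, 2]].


trace(A * A^T) = sum of squares of all entries
= 4^2 + 2^2 + 3^2 + 2^2
= 16 + 4 + 9 + 4
= 33

33


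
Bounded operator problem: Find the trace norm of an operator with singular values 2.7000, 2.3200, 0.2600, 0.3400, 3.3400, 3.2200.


The nuclear norm is the sum of all singular values.
||T||_1 = 2.7000 + 2.3200 + 0.2600 + 0.3400 + 3.3400 + 3.2200
= 12.1800

12.1800


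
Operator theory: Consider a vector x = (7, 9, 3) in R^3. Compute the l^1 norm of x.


The l^1 norm equals the sum of absolute values of all components.
||x||_1 = 7 + 9 + 3
= 19

19.0000


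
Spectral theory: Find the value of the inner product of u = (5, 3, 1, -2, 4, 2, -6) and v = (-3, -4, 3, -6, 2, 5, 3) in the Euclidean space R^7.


Computing the standard inner product <u, v> = sum u_i * v_i
= 5*-3 + 3*-4 + 1*3 + -2*-6 + 4*2 + 2*5 + -6*3
= -15 + -12 + 3 + 12 + 8 + 10 + -18
= -12

-12


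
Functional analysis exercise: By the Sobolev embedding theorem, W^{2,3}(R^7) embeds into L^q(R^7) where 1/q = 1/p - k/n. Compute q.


Using the Sobolev embedding formula: 1/q = 1/p - k/n
1/q = 1/3 - 2/7 = 1/21
q = 1/(1/21) = 21

21.0000


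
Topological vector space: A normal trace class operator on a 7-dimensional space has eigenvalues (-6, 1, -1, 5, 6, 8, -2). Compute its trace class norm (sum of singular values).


For a normal operator, singular values equal |eigenvalues|.
Trace norm = sum |lambda_i| = 6 + 1 + 1 + 5 + 6 + 8 + 2
= 29

29


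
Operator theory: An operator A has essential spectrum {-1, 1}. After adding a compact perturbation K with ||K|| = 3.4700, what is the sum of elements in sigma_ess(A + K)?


By Weyl's theorem, the essential spectrum is invariant under compact perturbations.
sigma_ess(A + K) = sigma_ess(A) = {-1, 1}
Sum = -1 + 1 = 0

0


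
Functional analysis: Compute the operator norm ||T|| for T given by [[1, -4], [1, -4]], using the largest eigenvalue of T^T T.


A^T A = [[2, -8], [-8, 32]]
trace(A^T A) = 34, det(A^T A) = 0
discriminant = 34^2 - 4*0 = 1156
Largest eigenvalue of A^T A = (trace + sqrt(disc))/2 = 34.0000
||T|| = sqrt(34.0000) = 5.8310

5.8310


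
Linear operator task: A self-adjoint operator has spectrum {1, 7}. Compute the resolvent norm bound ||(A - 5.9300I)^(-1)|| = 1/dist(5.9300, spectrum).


dist(5.9300, {1, 7}) = min(|5.9300 - 1|, |5.9300 - 7|)
= min(4.9300, 1.0700) = 1.0700
Resolvent bound = 1/1.0700 = 0.9346

0.9346


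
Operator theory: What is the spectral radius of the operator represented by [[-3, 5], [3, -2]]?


For a 2x2 matrix, eigenvalues satisfy lambda^2 - (trace)*lambda + det = 0
trace = -3 + -2 = -5
det = -3*-2 - 5*3 = -9
discriminant = (-5)^2 - 4*(-9) = 61
spectral radius = max |eigenvalue| = 6.4051

6.4051


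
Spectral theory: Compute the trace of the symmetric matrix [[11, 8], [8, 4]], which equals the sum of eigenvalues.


For a self-adjoint (symmetric) matrix, the eigenvalues are real.
The sum of eigenvalues equals the trace of the matrix.
trace = 11 + 4 = 15

15


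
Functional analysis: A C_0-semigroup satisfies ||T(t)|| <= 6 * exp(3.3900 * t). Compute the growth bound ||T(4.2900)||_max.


||T(4.2900)|| <= 6 * exp(3.3900 * 4.2900)
= 6 * exp(14.5431)
= 6 * 2.0701e+06
= 1.2421e+07

1.2421e+07


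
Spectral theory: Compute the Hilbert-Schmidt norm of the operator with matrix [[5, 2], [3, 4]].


The Hilbert-Schmidt norm is sqrt(sum of squares of all entries).
Sum of squares = 5^2 + 2^2 + 3^2 + 4^2
= 25 + 4 + 9 + 16 = 54
||T||_HS = sqrt(54) = 7.3485

7.3485


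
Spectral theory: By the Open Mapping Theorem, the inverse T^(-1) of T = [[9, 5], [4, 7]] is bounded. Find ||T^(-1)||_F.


det(T) = 9*7 - 5*4 = 43
T^(-1) = (1/43) * [[7, -5], [-4, 9]] = [[0.1628, -0.1163], [-0.0930, 0.2093]]
||T^(-1)||_F^2 = 0.1628^2 + (-0.1163)^2 + (-0.0930)^2 + 0.2093^2 = 0.0925
||T^(-1)||_F = sqrt(0.0925) = 0.3041

0.3041


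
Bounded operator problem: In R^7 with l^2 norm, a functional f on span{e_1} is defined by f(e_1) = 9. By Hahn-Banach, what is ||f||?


The norm of f is given by ||f|| = sup_{||x||=1} |f(x)|.
On span{e_1}, ||e_1|| = 1, so ||f|| = |f(e_1)| / ||e_1||
= |9| / 1 = 9.0000

9.0000


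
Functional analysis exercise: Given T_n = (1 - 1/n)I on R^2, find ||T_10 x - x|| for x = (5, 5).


T_10 x - x = (1 - 1/10)x - x = -x/10
||x|| = sqrt(50) = 7.0711
||T_10 x - x|| = ||x||/10 = 7.0711/10 = 0.7071

0.7071


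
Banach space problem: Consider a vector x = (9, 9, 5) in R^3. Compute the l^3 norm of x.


The l^3 norm = (sum |x_i|^3)^(1/3)
Sum of 3th powers = 729 + 729 + 125 = 1583
||x||_3 = (1583)^(1/3) = 11.6545

11.6545


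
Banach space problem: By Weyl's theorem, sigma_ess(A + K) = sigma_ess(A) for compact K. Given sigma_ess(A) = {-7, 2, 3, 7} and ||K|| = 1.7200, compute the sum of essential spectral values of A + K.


By Weyl's theorem, the essential spectrum is invariant under compact perturbations.
sigma_ess(A + K) = sigma_ess(A) = {-7, 2, 3, 7}
Sum = -7 + 2 + 3 + 7 = 5

5


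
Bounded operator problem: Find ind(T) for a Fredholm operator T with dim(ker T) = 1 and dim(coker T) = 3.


The Fredholm index is defined as ind(T) = dim(ker T) - dim(coker T)
= 1 - 3
= -2

-2


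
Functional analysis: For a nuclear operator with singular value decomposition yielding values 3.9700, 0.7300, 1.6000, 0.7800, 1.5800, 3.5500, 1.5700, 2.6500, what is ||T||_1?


The nuclear norm is the sum of all singular values.
||T||_1 = 3.9700 + 0.7300 + 1.6000 + 0.7800 + 1.5800 + 3.5500 + 1.5700 + 2.6500
= 16.4300

16.4300


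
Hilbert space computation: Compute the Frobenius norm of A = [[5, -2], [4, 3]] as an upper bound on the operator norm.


||A||_F^2 = sum a_ij^2
= 5^2 + (-2)^2 + 4^2 + 3^2
= 25 + 4 + 16 + 9 = 54
||A||_F = sqrt(54) = 7.3485

7.3485


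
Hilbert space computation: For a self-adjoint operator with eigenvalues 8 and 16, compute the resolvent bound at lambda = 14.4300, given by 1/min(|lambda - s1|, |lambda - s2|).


dist(14.4300, {8, 16}) = min(|14.4300 - 8|, |14.4300 - 16|)
= min(6.4300, 1.5700) = 1.5700
Resolvent bound = 1/1.5700 = 0.6369

0.6369


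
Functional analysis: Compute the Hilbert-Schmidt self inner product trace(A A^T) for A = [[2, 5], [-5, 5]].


trace(A * A^T) = sum of squares of all entries
= 2^2 + 5^2 + (-5)^2 + 5^2
= 4 + 25 + 25 + 25
= 79

79


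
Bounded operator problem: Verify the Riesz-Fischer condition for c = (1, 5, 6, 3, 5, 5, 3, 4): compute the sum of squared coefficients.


sum |c_n|^2 = 1^2 + 5^2 + 6^2 + 3^2 + 5^2 + 5^2 + 3^2 + 4^2
= 1 + 25 + 36 + 9 + 25 + 25 + 9 + 16
= 146

146


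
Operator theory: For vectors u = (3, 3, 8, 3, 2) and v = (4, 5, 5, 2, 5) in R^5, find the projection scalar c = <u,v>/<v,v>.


Computing <u,v> = 3*4 + 3*5 + 8*5 + 3*2 + 2*5 = 83
Computing <v,v> = 4^2 + 5^2 + 5^2 + 2^2 + 5^2 = 95
Projection coefficient = 83/95 = 0.8737

0.8737


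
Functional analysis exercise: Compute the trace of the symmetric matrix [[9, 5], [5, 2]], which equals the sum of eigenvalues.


For a self-adjoint (symmetric) matrix, the eigenvalues are real.
The sum of eigenvalues equals the trace of the matrix.
trace = 9 + 2 = 11

11


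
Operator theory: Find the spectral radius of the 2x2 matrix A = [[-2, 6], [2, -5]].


For a 2x2 matrix, eigenvalues satisfy lambda^2 - (trace)*lambda + det = 0
trace = -2 + -5 = -7
det = -2*-5 - 6*2 = -2
discriminant = (-7)^2 - 4*(-2) = 57
spectral radius = max |eigenvalue| = 7.2749

7.2749


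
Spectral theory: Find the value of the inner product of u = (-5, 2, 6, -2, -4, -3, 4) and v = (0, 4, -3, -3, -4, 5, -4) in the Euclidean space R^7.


Computing the standard inner product <u, v> = sum u_i * v_i
= -5*0 + 2*4 + 6*-3 + -2*-3 + -4*-4 + -3*5 + 4*-4
= 0 + 8 + -18 + 6 + 16 + -15 + -16
= -19

-19


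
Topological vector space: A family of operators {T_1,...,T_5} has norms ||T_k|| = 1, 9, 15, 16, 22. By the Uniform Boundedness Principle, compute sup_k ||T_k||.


By the Uniform Boundedness Principle, the supremum of norms is finite.
sup_k ||T_k|| = max(1, 9, 15, 16, 22) = 22

22


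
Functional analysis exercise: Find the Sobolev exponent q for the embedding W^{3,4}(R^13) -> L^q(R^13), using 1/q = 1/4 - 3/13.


Using the Sobolev embedding formula: 1/q = 1/p - k/n
1/q = 1/4 - 3/13 = 1/52
q = 1/(1/52) = 52

52.0000


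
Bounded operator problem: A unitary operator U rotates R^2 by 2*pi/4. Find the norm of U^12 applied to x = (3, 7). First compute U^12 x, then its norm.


U is a rotation by theta = 2*pi/4
U^12 = rotation by 12*theta = 24*pi/4 = 0*pi/4 (mod 2*pi)
cos(0*pi/4) = 1.0000, sin(0*pi/4) = 0.0000
U^12 x = (1.0000 * 3 - 0.0000 * 7, 0.0000 * 3 + 1.0000 * 7)
= (3.0000, 7.0000)
||U^12 x|| = sqrt(3.0000^2 + 7.0000^2) = sqrt(58.0000) = 7.6158

7.6158


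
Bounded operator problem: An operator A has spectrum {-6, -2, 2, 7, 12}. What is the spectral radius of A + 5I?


Spectrum of A + 5I = {-1, 3, 7, 12, 17}
Spectral radius = max |lambda| over the shifted spectrum
= max(1, 3, 7, 12, 17) = 17

17


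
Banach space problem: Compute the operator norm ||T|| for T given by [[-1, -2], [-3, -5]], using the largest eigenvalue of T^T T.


A^T A = [[10, 17], [17, 29]]
trace(A^T A) = 39, det(A^T A) = 1
discriminant = 39^2 - 4*1 = 1517
Largest eigenvalue of A^T A = (trace + sqrt(disc))/2 = 38.9743
||T|| = sqrt(38.9743) = 6.2429

6.2429


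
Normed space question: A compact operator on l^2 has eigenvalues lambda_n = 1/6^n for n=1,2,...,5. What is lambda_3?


The eigenvalue formula gives lambda_3 = 1/6^3
= 1/216
= 0.0046

0.0046


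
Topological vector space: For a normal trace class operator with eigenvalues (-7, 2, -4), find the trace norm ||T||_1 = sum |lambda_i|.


For a normal operator, singular values equal |eigenvalues|.
Trace norm = sum |lambda_i| = 7 + 2 + 4
= 13

13


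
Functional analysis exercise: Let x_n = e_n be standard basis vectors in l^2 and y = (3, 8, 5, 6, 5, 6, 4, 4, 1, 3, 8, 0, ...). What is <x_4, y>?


x_4 = e_4 is the standard basis vector with 1 in position 4.
<x_4, y> = y_4 = 6
As n -> infinity, <x_n, y> -> 0, confirming weak convergence of (x_n) to 0.

6


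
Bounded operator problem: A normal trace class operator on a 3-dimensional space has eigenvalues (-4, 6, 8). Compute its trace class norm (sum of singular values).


For a normal operator, singular values equal |eigenvalues|.
Trace norm = sum |lambda_i| = 4 + 6 + 8
= 18

18


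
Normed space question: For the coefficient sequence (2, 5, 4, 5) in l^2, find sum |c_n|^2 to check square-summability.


sum |c_n|^2 = 2^2 + 5^2 + 4^2 + 5^2
= 4 + 25 + 16 + 25
= 70

70


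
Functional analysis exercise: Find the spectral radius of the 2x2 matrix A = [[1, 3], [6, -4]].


For a 2x2 matrix, eigenvalues satisfy lambda^2 - (trace)*lambda + det = 0
trace = 1 + -4 = -3
det = 1*-4 - 3*6 = -22
discriminant = (-3)^2 - 4*(-22) = 97
spectral radius = max |eigenvalue| = 6.4244

6.4244


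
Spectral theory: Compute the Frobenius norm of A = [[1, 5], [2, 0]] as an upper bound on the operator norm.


||A||_F^2 = sum a_ij^2
= 1^2 + 5^2 + 2^2 + 0^2
= 1 + 25 + 4 + 0 = 30
||A||_F = sqrt(30) = 5.4772

5.4772


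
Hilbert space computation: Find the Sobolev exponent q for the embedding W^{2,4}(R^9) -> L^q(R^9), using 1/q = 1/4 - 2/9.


Using the Sobolev embedding formula: 1/q = 1/p - k/n
1/q = 1/4 - 2/9 = 1/36
q = 1/(1/36) = 36

36.0000


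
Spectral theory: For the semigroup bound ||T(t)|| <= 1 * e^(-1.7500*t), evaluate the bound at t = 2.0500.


||T(2.0500)|| <= 1 * exp(-1.7500 * 2.0500)
= 1 * exp(-3.5875)
= 1 * 0.0277
= 0.0277

0.0277


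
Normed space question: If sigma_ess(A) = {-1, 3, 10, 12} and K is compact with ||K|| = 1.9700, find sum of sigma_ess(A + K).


By Weyl's theorem, the essential spectrum is invariant under compact perturbations.
sigma_ess(A + K) = sigma_ess(A) = {-1, 3, 10, 12}
Sum = -1 + 3 + 10 + 12 = 24

24


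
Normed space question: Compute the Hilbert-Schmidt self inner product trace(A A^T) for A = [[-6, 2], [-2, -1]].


trace(A * A^T) = sum of squares of all entries
= (-6)^2 + 2^2 + (-2)^2 + (-1)^2
= 36 + 4 + 4 + 1
= 45

45


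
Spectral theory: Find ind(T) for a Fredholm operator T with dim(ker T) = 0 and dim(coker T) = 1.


The Fredholm index is defined as ind(T) = dim(ker T) - dim(coker T)
= 0 - 1
= -1

-1


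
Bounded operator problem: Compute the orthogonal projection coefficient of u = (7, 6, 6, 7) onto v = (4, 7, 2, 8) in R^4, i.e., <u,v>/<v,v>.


Computing <u,v> = 7*4 + 6*7 + 6*2 + 7*8 = 138
Computing <v,v> = 4^2 + 7^2 + 2^2 + 8^2 = 133
Projection coefficient = 138/133 = 1.0376

1.0376


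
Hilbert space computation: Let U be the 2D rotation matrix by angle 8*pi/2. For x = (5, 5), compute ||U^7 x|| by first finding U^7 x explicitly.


U is a rotation by theta = 8*pi/2
U^7 = rotation by 7*theta = 56*pi/2 = 0*pi/2 (mod 2*pi)
cos(0*pi/2) = 1.0000, sin(0*pi/2) = 0.0000
U^7 x = (1.0000 * 5 - 0.0000 * 5, 0.0000 * 5 + 1.0000 * 5)
= (5.0000, 5.0000)
||U^7 x|| = sqrt(5.0000^2 + 5.0000^2) = sqrt(50.0000) = 7.0711

7.0711


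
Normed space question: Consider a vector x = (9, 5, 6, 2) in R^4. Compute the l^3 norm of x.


The l^3 norm = (sum |x_i|^3)^(1/3)
Sum of 3th powers = 729 + 125 + 216 + 8 = 1078
||x||_3 = (1078)^(1/3) = 10.2535

10.2535


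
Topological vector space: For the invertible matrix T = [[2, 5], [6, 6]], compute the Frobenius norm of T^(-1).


det(T) = 2*6 - 5*6 = -18
T^(-1) = (1/-18) * [[6, -5], [-6, 2]] = [[-0.3333, 0.2778], [0.3333, -0.1111]]
||T^(-1)||_F^2 = (-0.3333)^2 + 0.2778^2 + 0.3333^2 + (-0.1111)^2 = 0.3117
||T^(-1)||_F = sqrt(0.3117) = 0.5583

0.5583


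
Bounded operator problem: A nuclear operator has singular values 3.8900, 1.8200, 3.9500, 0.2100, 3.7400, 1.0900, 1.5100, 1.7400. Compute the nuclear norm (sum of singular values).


The nuclear norm is the sum of all singular values.
||T||_1 = 3.8900 + 1.8200 + 3.9500 + 0.2100 + 3.7400 + 1.0900 + 1.5100 + 1.7400
= 17.9500

17.9500


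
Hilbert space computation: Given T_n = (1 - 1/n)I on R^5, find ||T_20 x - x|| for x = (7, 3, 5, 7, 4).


T_20 x - x = (1 - 1/20)x - x = -x/20
||x|| = sqrt(148) = 12.1655
||T_20 x - x|| = ||x||/20 = 12.1655/20 = 0.6083

0.6083


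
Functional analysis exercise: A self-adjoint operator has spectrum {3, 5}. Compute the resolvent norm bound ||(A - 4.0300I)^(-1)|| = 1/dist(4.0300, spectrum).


dist(4.0300, {3, 5}) = min(|4.0300 - 3|, |4.0300 - 5|)
= min(1.0300, 0.9700) = 0.9700
Resolvent bound = 1/0.9700 = 1.0309

1.0309


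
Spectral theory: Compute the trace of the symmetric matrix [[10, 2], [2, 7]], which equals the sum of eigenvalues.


For a self-adjoint (symmetric) matrix, the eigenvalues are real.
The sum of eigenvalues equals the trace of the matrix.
trace = 10 + 7 = 17

17


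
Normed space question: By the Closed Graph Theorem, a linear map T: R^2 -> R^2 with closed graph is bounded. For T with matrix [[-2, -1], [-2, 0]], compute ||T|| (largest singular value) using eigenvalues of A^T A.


A^T A = [[8, 2], [2, 1]]
trace(A^T A) = 9, det(A^T A) = 4
discriminant = 9^2 - 4*4 = 65
Largest eigenvalue of A^T A = (trace + sqrt(disc))/2 = 8.5311
||T|| = sqrt(8.5311) = 2.9208

2.9208


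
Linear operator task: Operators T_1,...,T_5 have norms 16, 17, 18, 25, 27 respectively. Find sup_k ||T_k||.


By the Uniform Boundedness Principle, the supremum of norms is finite.
sup_k ||T_k|| = max(16, 17, 18, 25, 27) = 27

27


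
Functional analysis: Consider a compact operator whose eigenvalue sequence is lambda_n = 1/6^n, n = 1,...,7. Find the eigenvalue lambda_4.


The eigenvalue formula gives lambda_4 = 1/6^4
= 1/1296
= 7.7160e-04

7.7160e-04


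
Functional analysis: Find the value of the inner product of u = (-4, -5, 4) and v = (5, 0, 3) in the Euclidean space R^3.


Computing the standard inner product <u, v> = sum u_i * v_i
= -4*5 + -5*0 + 4*3
= -20 + 0 + 12
= -8

-8


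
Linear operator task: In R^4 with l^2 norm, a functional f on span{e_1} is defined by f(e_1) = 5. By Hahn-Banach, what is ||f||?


The norm of f is given by ||f|| = sup_{||x||=1} |f(x)|.
On span{e_1}, ||e_1|| = 1, so ||f|| = |f(e_1)| / ||e_1||
= |5| / 1 = 5.0000

5.0000


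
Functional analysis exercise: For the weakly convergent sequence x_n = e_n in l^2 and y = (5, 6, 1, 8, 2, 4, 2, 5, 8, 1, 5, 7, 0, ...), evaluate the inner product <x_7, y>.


x_7 = e_7 is the standard basis vector with 1 in position 7.
<x_7, y> = y_7 = 2
As n -> infinity, <x_n, y> -> 0, confirming weak convergence of (x_n) to 0.

2


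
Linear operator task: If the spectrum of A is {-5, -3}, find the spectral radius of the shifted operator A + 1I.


Spectrum of A + 1I = {-4, -2}
Spectral radius = max |lambda| over the shifted spectrum
= max(4, 2) = 4

4


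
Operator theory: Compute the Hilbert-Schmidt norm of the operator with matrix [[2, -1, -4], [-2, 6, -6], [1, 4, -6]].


The Hilbert-Schmidt norm is sqrt(sum of squares of all entries).
Sum of squares = 2^2 + (-1)^2 + (-4)^2 + (-2)^2 + 6^2 + (-6)^2 + 1^2 + 4^2 + (-6)^2
= 4 + 1 + 16 + 4 + 36 + 36 + 1 + 16 + 36 = 150
||T||_HS = sqrt(150) = 12.2474

12.2474


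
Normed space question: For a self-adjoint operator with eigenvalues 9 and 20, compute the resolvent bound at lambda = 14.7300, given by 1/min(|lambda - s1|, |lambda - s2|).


dist(14.7300, {9, 20}) = min(|14.7300 - 9|, |14.7300 - 20|)
= min(5.7300, 5.2700) = 5.2700
Resolvent bound = 1/5.2700 = 0.1898

0.1898


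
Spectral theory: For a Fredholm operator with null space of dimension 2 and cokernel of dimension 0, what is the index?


The Fredholm index is defined as ind(T) = dim(ker T) - dim(coker T)
= 2 - 0
= 2

2


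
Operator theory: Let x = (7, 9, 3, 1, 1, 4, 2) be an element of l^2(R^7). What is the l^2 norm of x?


The l^2 norm = (sum |x_i|^2)^(1/2)
Sum of 2th powers = 49 + 81 + 9 + 1 + 1 + 16 + 4 = 161
||x||_2 = (161)^(1/2) = 12.6886

12.6886


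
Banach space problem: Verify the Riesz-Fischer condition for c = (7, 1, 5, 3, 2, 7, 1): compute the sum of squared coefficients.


sum |c_n|^2 = 7^2 + 1^2 + 5^2 + 3^2 + 2^2 + 7^2 + 1^2
= 49 + 1 + 25 + 9 + 4 + 49 + 1
= 138

138


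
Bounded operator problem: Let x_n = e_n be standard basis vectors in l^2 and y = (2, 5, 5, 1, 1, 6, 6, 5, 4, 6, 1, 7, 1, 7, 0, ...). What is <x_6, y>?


x_6 = e_6 is the standard basis vector with 1 in position 6.
<x_6, y> = y_6 = 6
As n -> infinity, <x_n, y> -> 0, confirming weak convergence of (x_n) to 0.

6


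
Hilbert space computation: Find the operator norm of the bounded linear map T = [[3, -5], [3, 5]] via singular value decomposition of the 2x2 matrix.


A^T A = [[18, 0], [0, 50]]
trace(A^T A) = 68, det(A^T A) = 900
discriminant = 68^2 - 4*900 = 1024
Largest eigenvalue of A^T A = (trace + sqrt(disc))/2 = 50.0000
||T|| = sqrt(50.0000) = 7.0711

7.0711


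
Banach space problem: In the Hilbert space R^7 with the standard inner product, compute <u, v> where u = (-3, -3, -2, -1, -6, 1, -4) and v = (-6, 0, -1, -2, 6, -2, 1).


Computing the standard inner product <u, v> = sum u_i * v_i
= -3*-6 + -3*0 + -2*-1 + -1*-2 + -6*6 + 1*-2 + -4*1
= 18 + 0 + 2 + 2 + -36 + -2 + -4
= -20

-20


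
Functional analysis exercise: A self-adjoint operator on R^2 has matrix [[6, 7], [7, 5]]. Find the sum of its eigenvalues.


For a self-adjoint (symmetric) matrix, the eigenvalues are real.
The sum of eigenvalues equals the trace of the matrix.
trace = 6 + 5 = 11

11


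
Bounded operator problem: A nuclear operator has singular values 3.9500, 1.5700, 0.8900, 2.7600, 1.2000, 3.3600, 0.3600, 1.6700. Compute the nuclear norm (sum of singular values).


The nuclear norm is the sum of all singular values.
||T||_1 = 3.9500 + 1.5700 + 0.8900 + 2.7600 + 1.2000 + 3.3600 + 0.3600 + 1.6700
= 15.7600

15.7600


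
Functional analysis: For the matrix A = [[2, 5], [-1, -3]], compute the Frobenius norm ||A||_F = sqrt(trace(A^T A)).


||A||_F^2 = sum a_ij^2
= 2^2 + 5^2 + (-1)^2 + (-3)^2
= 4 + 25 + 1 + 9 = 39
||A||_F = sqrt(39) = 6.2450

6.2450


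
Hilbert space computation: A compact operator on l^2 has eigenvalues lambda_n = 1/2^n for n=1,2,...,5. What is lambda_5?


The eigenvalue formula gives lambda_5 = 1/2^5
= 1/32
= 0.0312

0.0312
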